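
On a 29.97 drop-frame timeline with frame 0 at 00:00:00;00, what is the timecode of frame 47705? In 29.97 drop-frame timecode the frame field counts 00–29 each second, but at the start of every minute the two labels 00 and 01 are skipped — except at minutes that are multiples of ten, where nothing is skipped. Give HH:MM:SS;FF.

00:26:31;23

Each 10-minute DF block holds 10 × 60 × 30 − 9 × 2 = 17982 frames. 47705 ÷ 17982 → 2 full blocks, remainder 11741.
Within the partial block the first minute is 1800 frames and each further minute 1798, so 6 further minute boundaries passed. Total skipped labels = 18 × 2 + 2 × 6 = 48.
Non-drop label index = 47705 + 48 = 47753; at 30 labels/s that is 00:26:31:23, i.e. DF 00:26:31;23.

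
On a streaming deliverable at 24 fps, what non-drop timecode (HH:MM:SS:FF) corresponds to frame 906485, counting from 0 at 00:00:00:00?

10:29:30:05

906485 ÷ 24 = 37770 full seconds, remainder 5 frames.
37770 s = 10 h 29 min 30 s.
Timecode: 10:29:30:05.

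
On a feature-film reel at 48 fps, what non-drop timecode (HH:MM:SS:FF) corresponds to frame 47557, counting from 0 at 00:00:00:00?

00:16:30:37

47557 ÷ 48 = 990 full seconds, remainder 37 frames.
990 s = 0 h 16 min 30 s.
Timecode: 00:16:30:37.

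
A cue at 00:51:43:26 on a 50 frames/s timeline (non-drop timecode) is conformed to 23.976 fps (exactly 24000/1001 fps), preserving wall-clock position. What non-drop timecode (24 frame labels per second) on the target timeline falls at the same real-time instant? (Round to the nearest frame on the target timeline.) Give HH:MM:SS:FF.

00:51:40:10

Source frame index: (0×3600 + 51×60 + 43) × 50 + 26 = 155176.
Real time: 155176 / (50) = 77588/25 s.
Target frame: (77588/25) × (24000/1001) = 10640640/143 ≈ 74410.070 → 74410.
At 24 labels/s: frame 74410 → 00:51:40:10.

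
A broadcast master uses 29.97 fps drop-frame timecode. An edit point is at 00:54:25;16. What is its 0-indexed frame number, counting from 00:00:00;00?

97868

Complete 10-minute blocks: 5, each 17982 frames → 89910.
Remaining 4 whole minutes in the current block: 1800 + 3 × 1798 = 7194 frames.
Within the current minute: 25 × 30 + 16 − 2 = 764 (labels ;00/;01 skipped at this minute). Total = 89910 + 7194 + 764 = 97868.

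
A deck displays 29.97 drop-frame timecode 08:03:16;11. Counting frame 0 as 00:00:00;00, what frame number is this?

869021

As if non-drop at 30 labels/s: (8 × 3600 + 3 × 60 + 16) × 30 + 11 = 869891.
Minute boundaries passed: 483; those not divisible by 10: 483 − 48 = 435; dropped labels = 2 × 435 = 870.
Actual frame index = 869891 − 870 = 869021.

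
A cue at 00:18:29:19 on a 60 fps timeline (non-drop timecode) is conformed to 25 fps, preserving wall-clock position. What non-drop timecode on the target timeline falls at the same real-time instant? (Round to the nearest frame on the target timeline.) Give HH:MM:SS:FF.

00:18:29:08

Source frame index: (0×3600 + 18×60 + 29) × 60 + 19 = 66559.
Real time: 66559 / (60) = 66559/60 s.
Target frame: (66559/60) × (25) = 332795/12 ≈ 27732.917 → 27733.
At 25 labels/s: frame 27733 → 00:18:29:08.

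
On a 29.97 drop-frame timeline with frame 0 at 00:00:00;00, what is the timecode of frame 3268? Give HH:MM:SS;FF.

Ten DF minutes hold 17982 frames, so frame 3268 lies in block 0 (frames 0–17981) with 3268 frames into that block.
The block's first minute is 1800 frames and the rest 1798 each; 3268 frames reaches minute 1, so 0 × 18 + 1 × 2 = 2 labels have been skipped so far.
Adding those back, label number 3268 + 2 = 3270 at 30 labels/s is 109 s + 0 f = 0 h 1 min 49 s frame 0, i.e. 00:01:49;00.

00:01:49;00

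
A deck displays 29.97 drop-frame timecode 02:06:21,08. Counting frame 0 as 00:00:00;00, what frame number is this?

Complete 10-minute blocks: 12, each 17982 frames → 215784.
Remaining 6 whole minutes in the current block: 1800 + 5 × 1798 = 10790 frames.
Within the current minute: 21 × 30 + 8 − 2 = 636 (labels ;00/;01 skipped at this minute). Total = 215784 + 10790 + 636 = 227210.

227210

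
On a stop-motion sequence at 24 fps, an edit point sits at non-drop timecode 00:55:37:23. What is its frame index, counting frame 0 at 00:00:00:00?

frame 80111

Total seconds to the label: (0 × 3600 + 55 × 60 + 37) = 3337.
Frame index = 3337 × 24 + 23 = 80111.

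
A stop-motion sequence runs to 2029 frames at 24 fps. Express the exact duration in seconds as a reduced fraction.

Running time = 2029 ÷ (24) = 2029 × 1/24 = 2029/24 s.

2029/24 seconds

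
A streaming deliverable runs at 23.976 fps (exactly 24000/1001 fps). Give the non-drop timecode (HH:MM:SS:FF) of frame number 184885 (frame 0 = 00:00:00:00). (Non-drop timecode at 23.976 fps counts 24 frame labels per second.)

184885 ÷ 24 = 7703 full seconds, remainder 13 frames.
7703 s = 2 h 8 min 23 s.
Timecode: 02:08:23:13.

02:08:23:13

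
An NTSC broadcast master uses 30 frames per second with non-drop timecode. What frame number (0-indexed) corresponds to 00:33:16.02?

Total seconds to the label: (0 × 3600 + 33 × 60 + 16) = 1996.
Frame index = 1996 × 30 + 2 = 59882.

59882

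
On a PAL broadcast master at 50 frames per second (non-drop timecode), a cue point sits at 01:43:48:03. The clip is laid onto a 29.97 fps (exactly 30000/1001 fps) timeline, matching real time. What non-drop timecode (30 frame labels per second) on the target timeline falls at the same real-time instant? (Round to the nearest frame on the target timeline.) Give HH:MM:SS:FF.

Source frame index: (1×3600 + 43×60 + 48) × 50 + 3 = 311403.
Real time: 311403 / (50) = 311403/50 s.
Target frame: (311403/50) × (30000/1001) = 186841800/1001 ≈ 186655.145 → 186655.
At 30 labels/s: frame 186655 → 01:43:41:25.

01:43:41:25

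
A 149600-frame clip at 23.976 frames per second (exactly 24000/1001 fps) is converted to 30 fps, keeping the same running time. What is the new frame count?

187187 frames

Target frames = source frames × (target rate / source rate) = 149600 × (30)/(24000/1001) = 149600 × 1001/800 = 187187.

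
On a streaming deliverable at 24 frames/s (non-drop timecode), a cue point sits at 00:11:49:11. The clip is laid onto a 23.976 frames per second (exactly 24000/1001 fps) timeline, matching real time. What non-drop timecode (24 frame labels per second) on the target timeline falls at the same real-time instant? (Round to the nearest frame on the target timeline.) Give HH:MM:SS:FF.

00:11:48:18

Source frame index: (0×3600 + 11×60 + 49) × 24 + 11 = 17027.
Real time: 17027 / (24) = 17027/24 s.
Target frame: (17027/24) × (24000/1001) = 17027000/1001 ≈ 17009.990 → 17010.
At 24 labels/s: frame 17010 → 00:11:48:18.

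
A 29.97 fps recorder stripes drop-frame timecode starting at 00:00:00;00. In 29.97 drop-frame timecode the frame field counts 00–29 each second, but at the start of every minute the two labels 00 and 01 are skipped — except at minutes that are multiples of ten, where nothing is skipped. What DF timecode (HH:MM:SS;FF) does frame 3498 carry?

00:01:56;20

Ten DF minutes hold 17982 frames, so frame 3498 lies in block 0 (frames 0–17981) with 3498 frames into that block.
The block's first minute is 1800 frames and the rest 1798 each; 3498 frames reaches minute 1, so 0 × 18 + 1 × 2 = 2 labels have been skipped so far.
Adding those back, label number 3498 + 2 = 3500 at 30 labels/s is 116 s + 20 f = 0 h 1 min 56 s frame 20, i.e. 00:01:56;20.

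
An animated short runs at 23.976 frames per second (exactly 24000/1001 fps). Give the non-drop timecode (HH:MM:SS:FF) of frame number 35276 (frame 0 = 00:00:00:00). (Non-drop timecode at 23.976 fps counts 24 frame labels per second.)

00:24:29:20

35276 ÷ 24 = 1469 full seconds, remainder 20 frames.
1469 s = 0 h 24 min 29 s.
Timecode: 00:24:29:20.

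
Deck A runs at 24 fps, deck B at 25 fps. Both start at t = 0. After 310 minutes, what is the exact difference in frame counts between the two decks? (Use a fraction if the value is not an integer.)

310 min = 18600 s.
A emits 24 × 18600 = 446400 frames; B emits 25 × 18600 = 465000.
Difference = 18600 frames; B is ahead of A.

18600 frames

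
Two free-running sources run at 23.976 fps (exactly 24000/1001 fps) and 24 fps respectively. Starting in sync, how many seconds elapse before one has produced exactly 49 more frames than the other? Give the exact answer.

The gap grows by |24 − 24000/1001| = 24/1001 frames per second.
Time for a 49-frame gap: 49 ÷ (24/1001) = 49049/24 s.

49049/24 seconds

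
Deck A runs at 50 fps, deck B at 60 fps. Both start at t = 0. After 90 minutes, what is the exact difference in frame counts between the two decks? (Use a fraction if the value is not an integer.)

54000 frames

90 min = 5400 s.
A emits 50 × 5400 = 270000 frames; B emits 60 × 5400 = 324000.
Difference = 54000 frames; B is ahead of A.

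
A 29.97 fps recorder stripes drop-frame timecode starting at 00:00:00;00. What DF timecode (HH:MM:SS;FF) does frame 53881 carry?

Each 10-minute DF block holds 10 × 60 × 30 − 9 × 2 = 17982 frames. 53881 ÷ 17982 → 2 full blocks, remainder 17917.
Within the partial block the first minute is 1800 frames and each further minute 1798, so 9 further minute boundaries passed. Total skipped labels = 18 × 2 + 2 × 9 = 54.
Non-drop label index = 53881 + 54 = 53935; at 30 labels/s that is 00:29:57:25, i.e. DF 00:29:57;25.

00:29:57;25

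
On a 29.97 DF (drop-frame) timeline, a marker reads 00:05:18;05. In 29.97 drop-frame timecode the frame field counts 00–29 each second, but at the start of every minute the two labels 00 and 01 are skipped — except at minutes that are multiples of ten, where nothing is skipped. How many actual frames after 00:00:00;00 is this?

As if non-drop at 30 labels/s: (0 × 3600 + 5 × 60 + 18) × 30 + 5 = 9545.
Minute boundaries passed: 5; those not divisible by 10: 5 − 0 = 5; dropped labels = 2 × 5 = 10.
Actual frame index = 9545 − 10 = 9535.

9535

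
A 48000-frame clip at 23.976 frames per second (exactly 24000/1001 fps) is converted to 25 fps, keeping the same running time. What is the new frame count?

50050 frames

Target frames = source frames × (target rate / source rate) = 48000 × (25)/(24000/1001) = 48000 × 1001/960 = 50050.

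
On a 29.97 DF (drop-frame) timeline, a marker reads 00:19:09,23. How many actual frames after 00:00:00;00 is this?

34457

As if non-drop at 30 labels/s: (0 × 3600 + 19 × 60 + 9) × 30 + 23 = 34493.
Minute boundaries passed: 19; those not divisible by 10: 19 − 1 = 18; dropped labels = 2 × 18 = 36.
Actual frame index = 34493 − 36 = 34457.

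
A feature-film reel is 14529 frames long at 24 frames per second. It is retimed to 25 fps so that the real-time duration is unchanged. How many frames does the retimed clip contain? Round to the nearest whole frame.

15134 frames

Frames at target rate = 14529 × (25) / (24) = 121075/8 ≈ 15134.375.
Nearest whole frame: 15134.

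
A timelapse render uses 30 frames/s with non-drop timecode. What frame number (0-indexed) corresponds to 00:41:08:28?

74068

Total seconds to the label: (0 × 3600 + 41 × 60 + 8) = 2468.
Frame index = 2468 × 30 + 28 = 74068.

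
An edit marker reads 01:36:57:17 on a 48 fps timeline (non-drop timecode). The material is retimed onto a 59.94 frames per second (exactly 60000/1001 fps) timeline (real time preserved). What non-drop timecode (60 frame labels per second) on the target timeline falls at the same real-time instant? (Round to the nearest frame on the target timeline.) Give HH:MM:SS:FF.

Source frame index: (1×3600 + 36×60 + 57) × 48 + 17 = 279233.
Real time: 279233 / (48) = 279233/48 s.
Target frame: (279233/48) × (60000/1001) = 349041250/1001 ≈ 348692.557 → 348693.
At 60 labels/s: frame 348693 → 01:36:51:33.

01:36:51:33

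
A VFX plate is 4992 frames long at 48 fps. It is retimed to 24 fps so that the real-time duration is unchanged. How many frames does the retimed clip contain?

2496 frames

Target frames = source frames × (target rate / source rate) = 4992 × (24)/(48) = 4992 × 1/2 = 2496.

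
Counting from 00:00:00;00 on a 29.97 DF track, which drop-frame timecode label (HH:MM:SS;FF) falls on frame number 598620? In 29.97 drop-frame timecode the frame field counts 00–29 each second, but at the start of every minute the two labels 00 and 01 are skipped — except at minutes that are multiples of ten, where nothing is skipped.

05:32:53;28

Ten DF minutes hold 17982 frames, so frame 598620 lies in block 33 (frames 593406–611387) with 5214 frames into that block.
The block's first minute is 1800 frames and the rest 1798 each; 5214 frames reaches minute 2, so 33 × 18 + 2 × 2 = 598 labels have been skipped so far.
Adding those back, label number 598620 + 598 = 599218 at 30 labels/s is 19973 s + 28 f = 5 h 32 min 53 s frame 28, i.e. 05:32:53;28.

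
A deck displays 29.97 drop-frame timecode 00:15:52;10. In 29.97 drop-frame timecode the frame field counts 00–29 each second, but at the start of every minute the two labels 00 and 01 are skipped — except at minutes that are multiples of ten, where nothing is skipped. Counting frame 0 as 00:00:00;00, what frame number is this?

28542

Complete 10-minute blocks: 1, each 17982 frames → 17982.
Remaining 5 whole minutes in the current block: 1800 + 4 × 1798 = 8992 frames.
Within the current minute: 52 × 30 + 10 − 2 = 1568 (labels ;00/;01 skipped at this minute). Total = 17982 + 8992 + 1568 = 28542.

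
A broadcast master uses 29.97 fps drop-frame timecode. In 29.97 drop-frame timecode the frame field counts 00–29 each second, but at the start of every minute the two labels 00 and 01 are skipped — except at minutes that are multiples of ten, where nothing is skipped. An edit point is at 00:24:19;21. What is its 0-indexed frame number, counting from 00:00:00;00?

43747

Complete 10-minute blocks: 2, each 17982 frames → 35964.
Remaining 4 whole minutes in the current block: 1800 + 3 × 1798 = 7194 frames.
Within the current minute: 19 × 30 + 21 − 2 = 589 (labels ;00/;01 skipped at this minute). Total = 35964 + 7194 + 589 = 43747.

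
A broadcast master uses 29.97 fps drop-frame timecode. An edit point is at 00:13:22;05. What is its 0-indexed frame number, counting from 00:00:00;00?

24041

Complete 10-minute blocks: 1, each 17982 frames → 17982.
Remaining 3 whole minutes in the current block: 1800 + 2 × 1798 = 5396 frames.
Within the current minute: 22 × 30 + 5 − 2 = 663 (labels ;00/;01 skipped at this minute). Total = 17982 + 5396 + 663 = 24041.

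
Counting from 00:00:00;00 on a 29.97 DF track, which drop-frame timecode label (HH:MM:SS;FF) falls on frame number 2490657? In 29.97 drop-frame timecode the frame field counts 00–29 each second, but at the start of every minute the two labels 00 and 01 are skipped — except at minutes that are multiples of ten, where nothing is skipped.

Each 10-minute DF block holds 10 × 60 × 30 − 9 × 2 = 17982 frames. 2490657 ÷ 17982 → 138 full blocks, remainder 9141.
Within the partial block the first minute is 1800 frames and each further minute 1798, so 5 further minute boundaries passed. Total skipped labels = 18 × 138 + 2 × 5 = 2494.
Non-drop label index = 2490657 + 2494 = 2493151; at 30 labels/s that is 23:05:05:01, i.e. DF 23:05:05;01.

23:05:05;01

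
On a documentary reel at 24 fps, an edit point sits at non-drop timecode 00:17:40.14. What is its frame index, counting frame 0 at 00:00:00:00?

frame 25454

Total seconds to the label: (0 × 3600 + 17 × 60 + 40) = 1060.
Frame index = 1060 × 24 + 14 = 25454.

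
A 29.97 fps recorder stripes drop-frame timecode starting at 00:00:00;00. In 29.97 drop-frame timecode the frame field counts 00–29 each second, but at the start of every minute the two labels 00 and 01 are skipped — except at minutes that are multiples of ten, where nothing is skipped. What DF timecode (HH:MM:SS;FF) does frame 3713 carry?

Ten DF minutes hold 17982 frames, so frame 3713 lies in block 0 (frames 0–17981) with 3713 frames into that block.
The block's first minute is 1800 frames and the rest 1798 each; 3713 frames reaches minute 2, so 0 × 18 + 2 × 2 = 4 labels have been skipped so far.
Adding those back, label number 3713 + 4 = 3717 at 30 labels/s is 123 s + 27 f = 0 h 2 min 3 s frame 27, i.e. 00:02:03;27.

00:02:03;27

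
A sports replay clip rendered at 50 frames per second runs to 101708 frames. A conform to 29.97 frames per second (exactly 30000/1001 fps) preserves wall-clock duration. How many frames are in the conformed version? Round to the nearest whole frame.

Frames at target rate = 101708 × (30000/1001) / (50) = 61024800/1001 ≈ 60963.836.
Nearest whole frame: 60964.

60964 frames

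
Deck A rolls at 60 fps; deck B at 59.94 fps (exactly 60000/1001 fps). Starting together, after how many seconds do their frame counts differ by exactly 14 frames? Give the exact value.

7007/30 seconds

The gap grows by |60000/1001 − 60| = 60/1001 frames per second.
Time for a 14-frame gap: 14 ÷ (60/1001) = 7007/30 s.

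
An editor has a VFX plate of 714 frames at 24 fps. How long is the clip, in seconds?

29.75 seconds

Running time = 714 / (24) = 29.75 s.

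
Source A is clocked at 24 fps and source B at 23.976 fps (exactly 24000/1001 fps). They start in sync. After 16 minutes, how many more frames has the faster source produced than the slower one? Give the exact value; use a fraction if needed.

23040/1001 frames

16 min = 960 s.
A emits 24 × 960 = 23040 frames; B emits 24000/1001 × 960 = 23040000/1001.
Difference = 23040/1001 frames (≈ 23.0170); B is behind A.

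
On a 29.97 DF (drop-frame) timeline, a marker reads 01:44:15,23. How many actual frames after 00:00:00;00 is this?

Complete 10-minute blocks: 10, each 17982 frames → 179820.
Remaining 4 whole minutes in the current block: 1800 + 3 × 1798 = 7194 frames.
Within the current minute: 15 × 30 + 23 − 2 = 471 (labels ;00/;01 skipped at this minute). Total = 179820 + 7194 + 471 = 187485.

187485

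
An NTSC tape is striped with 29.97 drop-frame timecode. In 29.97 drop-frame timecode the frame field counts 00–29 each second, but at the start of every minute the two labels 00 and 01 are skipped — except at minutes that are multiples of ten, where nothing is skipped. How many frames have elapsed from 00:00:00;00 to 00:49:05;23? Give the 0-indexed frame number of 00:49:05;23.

As if non-drop at 30 labels/s: (0 × 3600 + 49 × 60 + 5) × 30 + 23 = 88373.
Minute boundaries passed: 49; those not divisible by 10: 49 − 4 = 45; dropped labels = 2 × 45 = 90.
Actual frame index = 88373 − 90 = 88283.

88283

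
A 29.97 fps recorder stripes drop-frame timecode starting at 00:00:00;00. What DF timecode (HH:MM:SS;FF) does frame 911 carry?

00:00:30;11

Ten DF minutes hold 17982 frames, so frame 911 lies in block 0 (frames 0–17981) with 911 frames into that block.
The block's first minute is 1800 frames and the rest 1798 each; 911 frames reaches minute 0, so 0 × 18 + 0 × 2 = 0 labels have been skipped so far.
Adding those back, label number 911 + 0 = 911 at 30 labels/s is 30 s + 11 f = 0 h 0 min 30 s frame 11, i.e. 00:00:30;11.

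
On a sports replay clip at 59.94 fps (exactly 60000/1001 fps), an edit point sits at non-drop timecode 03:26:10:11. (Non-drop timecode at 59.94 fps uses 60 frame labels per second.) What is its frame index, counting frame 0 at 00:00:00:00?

742211

Total seconds to the label: (3 × 3600 + 26 × 60 + 10) = 12370.
Frame index = 12370 × 60 + 11 = 742211.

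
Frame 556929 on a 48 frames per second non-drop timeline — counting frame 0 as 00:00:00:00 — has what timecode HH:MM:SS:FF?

556929 ÷ 48 = 11602 full seconds, remainder 33 frames.
11602 s = 3 h 13 min 22 s.
Timecode: 03:13:22:33.

03:13:22:33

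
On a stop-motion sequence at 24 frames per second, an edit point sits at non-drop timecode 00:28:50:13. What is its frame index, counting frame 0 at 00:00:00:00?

Total seconds to the label: (0 × 3600 + 28 × 60 + 50) = 1730.
Frame index = 1730 × 24 + 13 = 41533.

41533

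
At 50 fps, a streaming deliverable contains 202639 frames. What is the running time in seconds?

Running time = 202639 / (50) = 4052.78 s.

4052.78 seconds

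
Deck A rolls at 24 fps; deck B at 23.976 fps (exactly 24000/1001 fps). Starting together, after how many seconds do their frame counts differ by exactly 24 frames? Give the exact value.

The gap grows by |24000/1001 − 24| = 24/1001 frames per second.
Time for a 24-frame gap: 24 ÷ (24/1001) = 1001 s.

1001 seconds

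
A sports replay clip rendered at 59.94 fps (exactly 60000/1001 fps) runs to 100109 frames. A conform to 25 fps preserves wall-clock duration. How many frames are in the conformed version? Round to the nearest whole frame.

Frames at target rate = 100109 × (25) / (60000/1001) = 100209109/2400 ≈ 41753.795.
Nearest whole frame: 41754.

41754 frames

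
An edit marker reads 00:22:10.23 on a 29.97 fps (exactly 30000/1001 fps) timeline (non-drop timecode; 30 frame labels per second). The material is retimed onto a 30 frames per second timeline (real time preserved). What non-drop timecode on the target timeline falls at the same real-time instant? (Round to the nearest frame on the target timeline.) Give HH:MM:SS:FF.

00:22:12:03

Source frame index: (0×3600 + 22×60 + 10) × 30 + 23 = 39923.
Real time: 39923 / (30000/1001) = 39962923/30000 s.
Target frame: (39962923/30000) × (30) = 39962923/1000 ≈ 39962.923 → 39963.
At 30 labels/s: frame 39963 → 00:22:12:03.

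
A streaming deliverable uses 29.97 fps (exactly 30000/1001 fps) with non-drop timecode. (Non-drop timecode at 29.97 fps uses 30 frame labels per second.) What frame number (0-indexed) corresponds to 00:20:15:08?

frame 36458

Total seconds to the label: (0 × 3600 + 20 × 60 + 15) = 1215.
Frame index = 1215 × 30 + 8 = 36458.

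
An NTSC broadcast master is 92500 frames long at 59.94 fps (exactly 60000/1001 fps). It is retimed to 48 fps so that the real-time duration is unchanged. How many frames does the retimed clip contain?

Target frames = source frames × (target rate / source rate) = 92500 × (48)/(60000/1001) = 92500 × 1001/1250 = 74074.

74074 frames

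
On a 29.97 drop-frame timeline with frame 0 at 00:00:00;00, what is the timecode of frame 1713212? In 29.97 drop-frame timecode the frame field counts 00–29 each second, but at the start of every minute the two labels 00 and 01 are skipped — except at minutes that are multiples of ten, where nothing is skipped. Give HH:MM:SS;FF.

15:52:44;06

Each 10-minute DF block holds 10 × 60 × 30 − 9 × 2 = 17982 frames. 1713212 ÷ 17982 → 95 full blocks, remainder 4922.
Within the partial block the first minute is 1800 frames and each further minute 1798, so 2 further minute boundaries passed. Total skipped labels = 18 × 95 + 2 × 2 = 1714.
Non-drop label index = 1713212 + 1714 = 1714926; at 30 labels/s that is 15:52:44:06, i.e. DF 15:52:44;06.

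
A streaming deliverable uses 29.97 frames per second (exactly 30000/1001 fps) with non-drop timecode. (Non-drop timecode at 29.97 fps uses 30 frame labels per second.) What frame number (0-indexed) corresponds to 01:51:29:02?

frame 200672

Total seconds to the label: (1 × 3600 + 51 × 60 + 29) = 6689.
Frame index = 6689 × 30 + 2 = 200672.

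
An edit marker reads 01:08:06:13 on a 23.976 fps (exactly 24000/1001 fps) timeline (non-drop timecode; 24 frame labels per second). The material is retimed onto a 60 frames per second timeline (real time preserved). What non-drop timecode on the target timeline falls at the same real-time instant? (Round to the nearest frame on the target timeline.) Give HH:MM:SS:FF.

Source frame index: (1×3600 + 8×60 + 6) × 24 + 13 = 98077.
Real time: 98077 / (24000/1001) = 98175077/24000 s.
Target frame: (98175077/24000) × (60) = 98175077/400 ≈ 245437.693 → 245438.
At 60 labels/s: frame 245438 → 01:08:10:38.

01:08:10:38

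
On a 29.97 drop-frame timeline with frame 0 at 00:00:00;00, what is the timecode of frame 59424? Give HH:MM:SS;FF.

Each 10-minute DF block holds 10 × 60 × 30 − 9 × 2 = 17982 frames. 59424 ÷ 17982 → 3 full blocks, remainder 5478.
Within the partial block the first minute is 1800 frames and each further minute 1798, so 3 further minute boundaries passed. Total skipped labels = 18 × 3 + 2 × 3 = 60.
Non-drop label index = 59424 + 60 = 59484; at 30 labels/s that is 00:33:02:24, i.e. DF 00:33:02;24.

00:33:02;24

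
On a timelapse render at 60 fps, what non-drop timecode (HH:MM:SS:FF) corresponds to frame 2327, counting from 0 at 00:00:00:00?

00:00:38:47

2327 ÷ 60 = 38 full seconds, remainder 47 frames.
38 s = 0 h 0 min 38 s.
Timecode: 00:00:38:47.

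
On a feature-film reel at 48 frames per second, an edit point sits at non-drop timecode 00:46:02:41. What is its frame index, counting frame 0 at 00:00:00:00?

frame 132617

Total seconds to the label: (0 × 3600 + 46 × 60 + 2) = 2762.
Frame index = 2762 × 48 + 41 = 132617.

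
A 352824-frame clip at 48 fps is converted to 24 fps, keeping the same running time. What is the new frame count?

176412 frames

Target frames = source frames × (target rate / source rate) = 352824 × (24)/(48) = 352824 × 1/2 = 176412.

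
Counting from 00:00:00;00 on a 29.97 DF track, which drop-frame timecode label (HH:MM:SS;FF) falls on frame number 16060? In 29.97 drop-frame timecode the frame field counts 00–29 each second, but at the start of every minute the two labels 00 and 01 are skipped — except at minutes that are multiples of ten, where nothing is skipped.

00:08:55;26

Ten DF minutes hold 17982 frames, so frame 16060 lies in block 0 (frames 0–17981) with 16060 frames into that block.
The block's first minute is 1800 frames and the rest 1798 each; 16060 frames reaches minute 8, so 0 × 18 + 8 × 2 = 16 labels have been skipped so far.
Adding those back, label number 16060 + 16 = 16076 at 30 labels/s is 535 s + 26 f = 0 h 8 min 55 s frame 26, i.e. 00:08:55;26.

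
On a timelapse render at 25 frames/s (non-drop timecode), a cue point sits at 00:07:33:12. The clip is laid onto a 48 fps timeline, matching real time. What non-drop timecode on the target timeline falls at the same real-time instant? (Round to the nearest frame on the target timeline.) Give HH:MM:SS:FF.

Source frame index: (0×3600 + 7×60 + 33) × 25 + 12 = 11337.
Real time: 11337 / (25) = 11337/25 s.
Target frame: (11337/25) × (48) = 544176/25 ≈ 21767.040 → 21767.
At 48 labels/s: frame 21767 → 00:07:33:23.

00:07:33:23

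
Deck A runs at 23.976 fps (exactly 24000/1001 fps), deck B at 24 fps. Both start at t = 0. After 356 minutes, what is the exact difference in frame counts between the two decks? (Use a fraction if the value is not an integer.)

356 min = 21360 s.
A emits 24000/1001 × 21360 = 512640000/1001 frames; B emits 24 × 21360 = 512640.
Difference = 512640/1001 frames (≈ 512.1279); B is ahead of A.

512640/1001 frames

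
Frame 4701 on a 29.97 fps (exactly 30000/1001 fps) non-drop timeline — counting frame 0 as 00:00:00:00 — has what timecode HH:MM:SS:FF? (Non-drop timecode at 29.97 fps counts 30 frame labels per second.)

4701 ÷ 30 = 156 full seconds, remainder 21 frames.
156 s = 0 h 2 min 36 s.
Timecode: 00:02:36:21.

00:02:36:21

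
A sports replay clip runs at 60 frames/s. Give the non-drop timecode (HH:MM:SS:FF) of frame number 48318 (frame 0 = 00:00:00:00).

00:13:25:18

48318 ÷ 60 = 805 full seconds, remainder 18 frames.
805 s = 0 h 13 min 25 s.
Timecode: 00:13:25:18.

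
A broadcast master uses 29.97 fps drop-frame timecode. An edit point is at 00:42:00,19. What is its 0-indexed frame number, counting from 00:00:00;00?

Complete 10-minute blocks: 4, each 17982 frames → 71928.
Remaining 2 whole minutes in the current block: 1800 + 1 × 1798 = 3598 frames.
Within the current minute: 0 × 30 + 19 − 2 = 17 (labels ;00/;01 skipped at this minute). Total = 71928 + 3598 + 17 = 75543.

75543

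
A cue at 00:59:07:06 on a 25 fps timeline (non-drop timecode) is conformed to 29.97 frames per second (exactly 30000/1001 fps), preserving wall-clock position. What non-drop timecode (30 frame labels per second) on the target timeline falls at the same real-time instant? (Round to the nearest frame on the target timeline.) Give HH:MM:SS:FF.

Source frame index: (0×3600 + 59×60 + 7) × 25 + 6 = 88681.
Real time: 88681 / (25) = 88681/25 s.
Target frame: (88681/25) × (30000/1001) = 106417200/1001 ≈ 106310.889 → 106311.
At 30 labels/s: frame 106311 → 00:59:03:21.

00:59:03:21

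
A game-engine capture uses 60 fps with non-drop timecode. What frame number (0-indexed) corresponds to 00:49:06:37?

Total seconds to the label: (0 × 3600 + 49 × 60 + 6) = 2946.
Frame index = 2946 × 60 + 37 = 176797.

frame 176797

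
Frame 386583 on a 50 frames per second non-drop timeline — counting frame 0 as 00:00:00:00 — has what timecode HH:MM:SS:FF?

386583 ÷ 50 = 7731 full seconds, remainder 33 frames.
7731 s = 2 h 8 min 51 s.
Timecode: 02:08:51:33.

02:08:51:33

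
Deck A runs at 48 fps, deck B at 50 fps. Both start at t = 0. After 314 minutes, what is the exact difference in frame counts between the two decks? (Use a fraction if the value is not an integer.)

37680 frames

314 min = 18840 s.
A emits 48 × 18840 = 904320 frames; B emits 50 × 18840 = 942000.
Difference = 37680 frames; B is ahead of A.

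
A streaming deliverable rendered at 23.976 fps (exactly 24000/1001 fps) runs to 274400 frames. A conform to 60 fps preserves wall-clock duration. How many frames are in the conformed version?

Target frames = source frames × (target rate / source rate) = 274400 × (60)/(24000/1001) = 274400 × 1001/400 = 686686.

686686 frames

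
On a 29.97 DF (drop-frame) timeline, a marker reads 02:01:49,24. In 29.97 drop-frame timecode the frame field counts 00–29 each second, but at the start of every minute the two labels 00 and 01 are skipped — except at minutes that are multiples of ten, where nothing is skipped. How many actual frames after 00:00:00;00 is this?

As if non-drop at 30 labels/s: (2 × 3600 + 1 × 60 + 49) × 30 + 24 = 219294.
Minute boundaries passed: 121; those not divisible by 10: 121 − 12 = 109; dropped labels = 2 × 109 = 218.
Actual frame index = 219294 − 218 = 219076.

219076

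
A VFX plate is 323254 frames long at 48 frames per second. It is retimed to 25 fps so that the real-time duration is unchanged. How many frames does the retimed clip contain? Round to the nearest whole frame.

Frames at target rate = 323254 × (25) / (48) = 4040675/24 ≈ 168361.458.
Nearest whole frame: 168361.

168361 frames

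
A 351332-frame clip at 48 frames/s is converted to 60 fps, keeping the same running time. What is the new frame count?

439165 frames

Target frames = source frames × (target rate / source rate) = 351332 × (60)/(48) = 351332 × 5/4 = 439165.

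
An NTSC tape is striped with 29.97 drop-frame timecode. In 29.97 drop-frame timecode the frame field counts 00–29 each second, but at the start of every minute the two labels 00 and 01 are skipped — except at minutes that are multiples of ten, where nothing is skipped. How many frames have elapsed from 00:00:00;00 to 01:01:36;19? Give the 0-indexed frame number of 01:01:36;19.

110789

As if non-drop at 30 labels/s: (1 × 3600 + 1 × 60 + 36) × 30 + 19 = 110899.
Minute boundaries passed: 61; those not divisible by 10: 61 − 6 = 55; dropped labels = 2 × 55 = 110.
Actual frame index = 110899 − 110 = 110789.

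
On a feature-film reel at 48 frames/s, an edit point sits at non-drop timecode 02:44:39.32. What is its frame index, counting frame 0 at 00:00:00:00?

frame 474224

Total seconds to the label: (2 × 3600 + 44 × 60 + 39) = 9879.
Frame index = 9879 × 48 + 32 = 474224.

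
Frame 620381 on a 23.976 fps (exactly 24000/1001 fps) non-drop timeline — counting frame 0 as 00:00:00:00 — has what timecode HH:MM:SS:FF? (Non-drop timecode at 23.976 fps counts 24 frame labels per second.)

620381 ÷ 24 = 25849 full seconds, remainder 5 frames.
25849 s = 7 h 10 min 49 s.
Timecode: 07:10:49:05.

07:10:49:05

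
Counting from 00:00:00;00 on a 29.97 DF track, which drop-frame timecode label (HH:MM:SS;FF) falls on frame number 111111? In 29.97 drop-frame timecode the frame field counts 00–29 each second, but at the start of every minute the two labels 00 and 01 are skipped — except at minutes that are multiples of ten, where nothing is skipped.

Each 10-minute DF block holds 10 × 60 × 30 − 9 × 2 = 17982 frames. 111111 ÷ 17982 → 6 full blocks, remainder 3219.
Within the partial block the first minute is 1800 frames and each further minute 1798, so 1 further minute boundary passed. Total skipped labels = 18 × 6 + 2 × 1 = 110.
Non-drop label index = 111111 + 110 = 111221; at 30 labels/s that is 01:01:47:11, i.e. DF 01:01:47;11.

01:01:47;11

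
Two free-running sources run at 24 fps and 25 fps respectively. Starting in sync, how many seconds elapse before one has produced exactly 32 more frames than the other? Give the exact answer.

The gap grows by |25 − 24| = 1 frame per second.
Time for a 32-frame gap: 32 ÷ (1) = 32 s.

32 seconds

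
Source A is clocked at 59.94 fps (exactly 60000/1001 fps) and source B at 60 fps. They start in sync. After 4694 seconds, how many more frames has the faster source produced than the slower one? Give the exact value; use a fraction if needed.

281640/1001 frames

A emits 60000/1001 × 4694 = 281640000/1001 frames; B emits 60 × 4694 = 281640.
Difference = 281640/1001 frames (≈ 281.3586); B is ahead of A.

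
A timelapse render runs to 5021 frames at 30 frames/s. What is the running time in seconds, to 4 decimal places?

Running time = 5021 × 1/30 = 5021/30 s ≈ 167.3667 s.

167.3667 seconds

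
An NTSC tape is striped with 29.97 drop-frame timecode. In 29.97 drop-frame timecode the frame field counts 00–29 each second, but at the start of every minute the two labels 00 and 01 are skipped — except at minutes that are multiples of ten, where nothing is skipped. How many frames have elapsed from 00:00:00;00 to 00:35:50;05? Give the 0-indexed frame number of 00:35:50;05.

Complete 10-minute blocks: 3, each 17982 frames → 53946.
Remaining 5 whole minutes in the current block: 1800 + 4 × 1798 = 8992 frames.
Within the current minute: 50 × 30 + 5 − 2 = 1503 (labels ;00/;01 skipped at this minute). Total = 53946 + 8992 + 1503 = 64441.

64441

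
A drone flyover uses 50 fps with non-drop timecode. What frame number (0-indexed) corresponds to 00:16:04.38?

frame 48238

Total seconds to the label: (0 × 3600 + 16 × 60 + 4) = 964.
Frame index = 964 × 50 + 38 = 48238.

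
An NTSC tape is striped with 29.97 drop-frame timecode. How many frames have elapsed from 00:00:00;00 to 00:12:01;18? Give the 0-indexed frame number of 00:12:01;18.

As if non-drop at 30 labels/s: (0 × 3600 + 12 × 60 + 1) × 30 + 18 = 21648.
Minute boundaries passed: 12; those not divisible by 10: 12 − 1 = 11; dropped labels = 2 × 11 = 22.
Actual frame index = 21648 − 22 = 21626.

21626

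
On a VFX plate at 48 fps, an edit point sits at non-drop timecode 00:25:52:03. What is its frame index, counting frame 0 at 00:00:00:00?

Total seconds to the label: (0 × 3600 + 25 × 60 + 52) = 1552.
Frame index = 1552 × 48 + 3 = 74499.

frame 74499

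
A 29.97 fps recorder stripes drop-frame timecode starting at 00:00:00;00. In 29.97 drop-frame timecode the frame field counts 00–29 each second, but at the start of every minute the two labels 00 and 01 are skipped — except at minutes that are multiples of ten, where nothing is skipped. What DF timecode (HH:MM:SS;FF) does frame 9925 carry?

00:05:31;05

Each 10-minute DF block holds 10 × 60 × 30 − 9 × 2 = 17982 frames. 9925 ÷ 17982 → 0 full blocks, remainder 9925.
Within the partial block the first minute is 1800 frames and each further minute 1798, so 5 further minute boundaries passed. Total skipped labels = 18 × 0 + 2 × 5 = 10.
Non-drop label index = 9925 + 10 = 9935; at 30 labels/s that is 00:05:31:05, i.e. DF 00:05:31;05.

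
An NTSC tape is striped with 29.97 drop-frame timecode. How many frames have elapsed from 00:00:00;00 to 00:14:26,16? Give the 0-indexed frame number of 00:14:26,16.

As if non-drop at 30 labels/s: (0 × 3600 + 14 × 60 + 26) × 30 + 16 = 25996.
Minute boundaries passed: 14; those not divisible by 10: 14 − 1 = 13; dropped labels = 2 × 13 = 26.
Actual frame index = 25996 − 26 = 25970.

25970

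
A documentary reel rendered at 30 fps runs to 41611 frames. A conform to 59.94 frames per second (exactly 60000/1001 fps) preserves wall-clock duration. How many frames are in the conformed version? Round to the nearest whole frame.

Frames at target rate = 41611 × (60000/1001) / (30) = 83222000/1001 ≈ 83138.861.
Nearest whole frame: 83139.

83139 frames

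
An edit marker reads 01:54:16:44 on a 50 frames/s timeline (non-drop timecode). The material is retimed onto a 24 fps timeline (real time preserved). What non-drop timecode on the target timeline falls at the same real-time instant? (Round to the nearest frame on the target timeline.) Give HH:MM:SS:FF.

01:54:16:21

Source frame index: (1×3600 + 54×60 + 16) × 50 + 44 = 342844.
Real time: 342844 / (50) = 171422/25 s.
Target frame: (171422/25) × (24) = 4114128/25 ≈ 164565.120 → 164565.
At 24 labels/s: frame 164565 → 01:54:16:21.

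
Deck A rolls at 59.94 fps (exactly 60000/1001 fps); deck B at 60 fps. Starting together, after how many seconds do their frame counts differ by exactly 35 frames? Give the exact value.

7007/12 seconds

The gap grows by |60 − 60000/1001| = 60/1001 frames per second.
Time for a 35-frame gap: 35 ÷ (60/1001) = 7007/12 s.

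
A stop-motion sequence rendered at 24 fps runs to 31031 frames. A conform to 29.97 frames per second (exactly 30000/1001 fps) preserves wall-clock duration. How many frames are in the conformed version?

Target frames = source frames × (target rate / source rate) = 31031 × (30000/1001)/(24) = 31031 × 1250/1001 = 38750.

38750 frames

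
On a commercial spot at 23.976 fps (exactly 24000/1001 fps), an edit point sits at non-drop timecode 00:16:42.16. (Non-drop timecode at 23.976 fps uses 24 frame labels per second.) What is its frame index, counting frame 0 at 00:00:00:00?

Total seconds to the label: (0 × 3600 + 16 × 60 + 42) = 1002.
Frame index = 1002 × 24 + 16 = 24064.

frame 24064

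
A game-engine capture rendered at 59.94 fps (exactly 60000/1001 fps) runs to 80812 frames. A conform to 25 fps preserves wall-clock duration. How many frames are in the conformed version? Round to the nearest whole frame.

Frames at target rate = 80812 × (25) / (60000/1001) = 20223203/600 ≈ 33705.338.
Nearest whole frame: 33705.

33705 frames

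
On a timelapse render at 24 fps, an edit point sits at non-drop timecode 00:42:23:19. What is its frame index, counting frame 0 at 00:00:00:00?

Total seconds to the label: (0 × 3600 + 42 × 60 + 23) = 2543.
Frame index = 2543 × 24 + 19 = 61051.

frame 61051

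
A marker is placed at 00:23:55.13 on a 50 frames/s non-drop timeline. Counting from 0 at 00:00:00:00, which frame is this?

71763

Total seconds to the label: (0 × 3600 + 23 × 60 + 55) = 1435.
Frame index = 1435 × 50 + 13 = 71763.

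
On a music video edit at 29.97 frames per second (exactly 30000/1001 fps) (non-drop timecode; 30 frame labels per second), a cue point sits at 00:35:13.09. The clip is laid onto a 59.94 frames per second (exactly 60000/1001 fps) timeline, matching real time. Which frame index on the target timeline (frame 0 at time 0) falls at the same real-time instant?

frame 126798

Source frame index: (0×3600 + 35×60 + 13) × 30 + 9 = 63399.
Real time: 63399 / (30000/1001) = 21154133/10000 s.
Target frame: (21154133/10000) × (60000/1001) = 126798.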